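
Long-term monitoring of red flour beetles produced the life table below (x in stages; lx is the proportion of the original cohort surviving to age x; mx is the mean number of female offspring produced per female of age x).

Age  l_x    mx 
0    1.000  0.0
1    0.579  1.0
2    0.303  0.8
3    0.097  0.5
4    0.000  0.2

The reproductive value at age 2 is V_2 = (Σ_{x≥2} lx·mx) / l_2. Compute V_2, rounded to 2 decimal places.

0.96

lx·mx for x ≥ 2: 0.2424, 0.0485, 0 → sum = 0.2909
V_2 = 0.2909 / l_2 = 0.2909 / 0.303 = 0.960066… → 0.96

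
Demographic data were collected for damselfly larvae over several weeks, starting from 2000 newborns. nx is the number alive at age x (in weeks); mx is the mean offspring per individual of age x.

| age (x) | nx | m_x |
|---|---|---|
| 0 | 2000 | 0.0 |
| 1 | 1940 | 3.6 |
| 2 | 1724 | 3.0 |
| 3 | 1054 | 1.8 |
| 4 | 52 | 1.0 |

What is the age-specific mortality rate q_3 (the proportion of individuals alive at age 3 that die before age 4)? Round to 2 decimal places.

0.95

lx = nx/n0 = nx/2000: 1, 0.97, 0.862, 0.527, 0.026
q_3 = (l_3 − l_4) / l_3 = (0.527 − 0.026) / 0.527
     = 0.501 / 0.527 = 0.950664… → 0.95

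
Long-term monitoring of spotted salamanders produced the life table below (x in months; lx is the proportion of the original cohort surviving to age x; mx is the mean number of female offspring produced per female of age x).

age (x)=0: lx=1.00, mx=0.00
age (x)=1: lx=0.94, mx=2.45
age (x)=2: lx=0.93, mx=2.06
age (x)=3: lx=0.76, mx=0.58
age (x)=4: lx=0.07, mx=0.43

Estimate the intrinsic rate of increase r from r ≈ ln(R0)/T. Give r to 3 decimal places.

R0 = Σ lx·mx = 0 + 2.303 + 1.9158 + 0.4408 + 0.0301 = 4.6897
Σ x·lx·mx = 7.5774; T = 7.5774/4.6897 = 1.61575…
r ≈ ln(R0)/T = ln(4.6897)/1.61575… = 0.95644… → 0.956

0.956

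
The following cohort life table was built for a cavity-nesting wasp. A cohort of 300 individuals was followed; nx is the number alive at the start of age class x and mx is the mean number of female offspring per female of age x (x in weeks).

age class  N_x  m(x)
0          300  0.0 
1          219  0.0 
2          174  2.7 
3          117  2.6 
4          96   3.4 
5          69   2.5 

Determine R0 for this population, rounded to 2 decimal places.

4.24

lx = nx/n0 = nx/300: 1, 0.73, 0.58, 0.39, 0.32, 0.23
lx·mx by age: 0, 0, 1.566, 1.014, 1.088, 0.575
R0 = Σ lx·mx = 4.243 → 4.24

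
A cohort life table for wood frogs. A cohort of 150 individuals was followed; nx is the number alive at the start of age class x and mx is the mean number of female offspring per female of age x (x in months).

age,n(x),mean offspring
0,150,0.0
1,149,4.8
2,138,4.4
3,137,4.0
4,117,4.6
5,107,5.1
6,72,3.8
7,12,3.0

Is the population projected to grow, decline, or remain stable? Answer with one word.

growing

lx = nx/n0 = nx/150: 1, 0.99333…, 0.92, 0.91333…, 0.78, 0.71333…, 0.48, 0.08
R0 = Σ lx·mx = 0 + 4.768… + 4.048 + 3.653333… + 3.588 + 3.638… + 1.824 + 0.24 = 21.759333…
R0 > 1, so the population is growing.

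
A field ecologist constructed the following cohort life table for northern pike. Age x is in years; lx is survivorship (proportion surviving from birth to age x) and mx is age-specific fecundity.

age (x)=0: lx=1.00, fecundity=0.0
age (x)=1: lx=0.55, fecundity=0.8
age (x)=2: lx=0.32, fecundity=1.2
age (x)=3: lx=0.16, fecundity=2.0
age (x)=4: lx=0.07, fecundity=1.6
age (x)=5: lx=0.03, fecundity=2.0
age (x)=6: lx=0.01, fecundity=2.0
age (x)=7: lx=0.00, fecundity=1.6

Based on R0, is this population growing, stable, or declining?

R0 = Σ lx·mx = 0 + 0.44 + 0.384 + 0.32 + 0.112 + 0.06 + 0.02 + 0 = 1.336
R0 > 1, so the population is growing.

growing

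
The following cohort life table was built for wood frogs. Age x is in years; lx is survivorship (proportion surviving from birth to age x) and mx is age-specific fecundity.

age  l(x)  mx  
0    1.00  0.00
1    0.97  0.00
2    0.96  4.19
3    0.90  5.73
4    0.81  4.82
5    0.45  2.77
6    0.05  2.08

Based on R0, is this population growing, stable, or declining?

growing

R0 = Σ lx·mx = 0 + 0 + 4.0224 + 5.157 + 3.9042 + 1.2465 + 0.104 = 14.4341
R0 > 1, so the population is growing.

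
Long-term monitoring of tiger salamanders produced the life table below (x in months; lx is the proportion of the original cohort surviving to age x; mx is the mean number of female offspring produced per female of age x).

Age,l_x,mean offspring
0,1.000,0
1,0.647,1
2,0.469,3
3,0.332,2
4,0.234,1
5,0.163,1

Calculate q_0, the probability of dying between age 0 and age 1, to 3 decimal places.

q_0 = (l_0 − l_1) / l_0 = (1 − 0.647) / 1
     = 0.353 / 1 = 0.353 → 0.353

0.353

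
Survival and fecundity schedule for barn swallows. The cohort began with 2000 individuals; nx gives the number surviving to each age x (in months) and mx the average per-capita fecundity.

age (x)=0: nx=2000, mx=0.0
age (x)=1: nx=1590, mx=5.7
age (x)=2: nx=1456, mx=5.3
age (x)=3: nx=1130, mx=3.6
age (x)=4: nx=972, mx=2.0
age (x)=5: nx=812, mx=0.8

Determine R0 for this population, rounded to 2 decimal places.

lx = nx/n0 = nx/2000: 1, 0.795, 0.728, 0.565, 0.486, 0.406
lx·mx by age: 0, 4.5315, 3.8584, 2.034, 0.972, 0.3248
R0 = Σ lx·mx = 11.7207 → 11.72

11.72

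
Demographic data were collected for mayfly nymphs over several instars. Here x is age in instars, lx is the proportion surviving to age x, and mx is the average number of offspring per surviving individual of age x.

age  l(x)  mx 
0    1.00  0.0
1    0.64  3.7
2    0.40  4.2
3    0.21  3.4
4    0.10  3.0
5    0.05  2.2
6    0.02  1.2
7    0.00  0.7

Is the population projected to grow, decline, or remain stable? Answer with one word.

growing

R0 = Σ lx·mx = 0 + 2.368 + 1.68 + 0.714 + 0.3 + 0.11 + 0.024 + 0 = 5.196
R0 > 1, so the population is growing.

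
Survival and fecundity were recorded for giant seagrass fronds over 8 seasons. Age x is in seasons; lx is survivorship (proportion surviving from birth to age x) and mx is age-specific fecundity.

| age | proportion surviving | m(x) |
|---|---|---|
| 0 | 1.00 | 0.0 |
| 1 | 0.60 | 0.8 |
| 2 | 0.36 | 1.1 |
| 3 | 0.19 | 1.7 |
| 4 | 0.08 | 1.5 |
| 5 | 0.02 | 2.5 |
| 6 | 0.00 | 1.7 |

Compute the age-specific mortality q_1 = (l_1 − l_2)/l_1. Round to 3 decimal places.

0.400

q_1 = (l_1 − l_2) / l_1 = (0.6 − 0.36) / 0.6
     = 0.24 / 0.6 = 0.4 → 0.400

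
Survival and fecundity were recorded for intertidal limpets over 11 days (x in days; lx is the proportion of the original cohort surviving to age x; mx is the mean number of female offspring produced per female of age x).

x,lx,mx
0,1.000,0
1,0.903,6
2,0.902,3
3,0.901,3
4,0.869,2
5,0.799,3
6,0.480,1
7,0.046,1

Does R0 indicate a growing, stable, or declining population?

R0 = Σ lx·mx = 0 + 5.418 + 2.706 + 2.703 + 1.738 + 2.397 + 0.48 + 0.046 = 15.488
R0 > 1, so the population is growing.

growing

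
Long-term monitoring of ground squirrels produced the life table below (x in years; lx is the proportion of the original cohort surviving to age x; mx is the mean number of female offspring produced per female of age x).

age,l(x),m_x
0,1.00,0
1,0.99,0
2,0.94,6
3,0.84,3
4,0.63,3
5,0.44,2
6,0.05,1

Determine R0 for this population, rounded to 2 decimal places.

lx·mx by age: 0, 0, 5.64, 2.52, 1.89, 0.88, 0.05
R0 = Σ lx·mx = 10.98 → 10.98

10.98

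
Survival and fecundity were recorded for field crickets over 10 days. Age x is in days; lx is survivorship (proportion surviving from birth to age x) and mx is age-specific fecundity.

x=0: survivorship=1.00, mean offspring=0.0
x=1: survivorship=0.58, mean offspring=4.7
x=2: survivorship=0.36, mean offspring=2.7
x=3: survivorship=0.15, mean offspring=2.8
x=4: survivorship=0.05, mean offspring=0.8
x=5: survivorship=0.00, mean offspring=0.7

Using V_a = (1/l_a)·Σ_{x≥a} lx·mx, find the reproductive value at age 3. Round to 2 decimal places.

3.07

lx·mx for x ≥ 3: 0.42, 0.04, 0 → sum = 0.46
V_3 = 0.46 / l_3 = 0.46 / 0.15 = 3.066667… → 3.07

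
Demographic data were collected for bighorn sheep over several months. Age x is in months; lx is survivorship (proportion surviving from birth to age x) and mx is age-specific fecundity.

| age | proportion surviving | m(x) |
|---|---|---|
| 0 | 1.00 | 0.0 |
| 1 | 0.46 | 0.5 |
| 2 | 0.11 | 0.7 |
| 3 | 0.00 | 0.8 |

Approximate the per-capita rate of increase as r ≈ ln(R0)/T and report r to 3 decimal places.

R0 = Σ lx·mx = 0 + 0.23 + 0.077 + 0 = 0.307
Σ x·lx·mx = 0.384; T = 0.384/0.307 = 1.25081…
r ≈ ln(R0)/T = ln(0.307)/1.25081… = -0.94411… → -0.944

-0.944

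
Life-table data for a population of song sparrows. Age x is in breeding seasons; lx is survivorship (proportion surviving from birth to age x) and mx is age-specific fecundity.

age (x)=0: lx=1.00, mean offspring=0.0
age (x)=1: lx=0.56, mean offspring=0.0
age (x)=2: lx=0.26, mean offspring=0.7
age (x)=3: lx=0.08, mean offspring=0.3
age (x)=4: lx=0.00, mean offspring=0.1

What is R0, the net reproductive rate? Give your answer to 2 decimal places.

0.21

lx·mx by age: 0, 0, 0.182, 0.024, 0
R0 = Σ lx·mx = 0.206 → 0.21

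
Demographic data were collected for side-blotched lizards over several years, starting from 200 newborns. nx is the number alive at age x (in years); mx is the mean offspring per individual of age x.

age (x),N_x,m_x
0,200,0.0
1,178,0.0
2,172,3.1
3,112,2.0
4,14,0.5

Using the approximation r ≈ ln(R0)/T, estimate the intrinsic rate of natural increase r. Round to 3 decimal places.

0.580

lx = nx/n0 = nx/200: 1, 0.89, 0.86, 0.56, 0.07
R0 = Σ lx·mx = 0 + 0 + 2.666 + 1.12 + 0.035 = 3.821
Σ x·lx·mx = 8.832; T = 8.832/3.821 = 2.31144…
r ≈ ln(R0)/T = ln(3.821)/2.31144… = 0.57995… → 0.580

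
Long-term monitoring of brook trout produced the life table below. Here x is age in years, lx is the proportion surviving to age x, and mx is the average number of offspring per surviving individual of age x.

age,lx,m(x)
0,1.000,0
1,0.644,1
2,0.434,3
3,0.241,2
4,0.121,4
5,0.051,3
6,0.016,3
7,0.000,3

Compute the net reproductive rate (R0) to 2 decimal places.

3.11

lx·mx by age: 0, 0.644, 1.302, 0.482, 0.484, 0.153, 0.048, 0
R0 = Σ lx·mx = 3.113 → 3.11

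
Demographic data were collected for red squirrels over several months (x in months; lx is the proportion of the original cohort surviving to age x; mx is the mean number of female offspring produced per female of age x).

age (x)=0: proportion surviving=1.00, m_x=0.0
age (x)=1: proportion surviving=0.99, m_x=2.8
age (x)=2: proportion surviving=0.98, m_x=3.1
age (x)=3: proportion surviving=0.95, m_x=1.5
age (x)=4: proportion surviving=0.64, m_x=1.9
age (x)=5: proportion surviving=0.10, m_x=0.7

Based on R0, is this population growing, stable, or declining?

growing

R0 = Σ lx·mx = 0 + 2.772 + 3.038 + 1.425 + 1.216 + 0.07 = 8.521
R0 > 1, so the population is growing.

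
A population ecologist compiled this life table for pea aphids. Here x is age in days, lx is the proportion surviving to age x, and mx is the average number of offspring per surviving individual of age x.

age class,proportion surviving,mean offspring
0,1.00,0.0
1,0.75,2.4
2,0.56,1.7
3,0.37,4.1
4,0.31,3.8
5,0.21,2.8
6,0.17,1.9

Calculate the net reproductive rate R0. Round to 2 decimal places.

6.36

lx·mx by age: 0, 1.8, 0.952, 1.517, 1.178, 0.588, 0.323
R0 = Σ lx·mx = 6.358 → 6.36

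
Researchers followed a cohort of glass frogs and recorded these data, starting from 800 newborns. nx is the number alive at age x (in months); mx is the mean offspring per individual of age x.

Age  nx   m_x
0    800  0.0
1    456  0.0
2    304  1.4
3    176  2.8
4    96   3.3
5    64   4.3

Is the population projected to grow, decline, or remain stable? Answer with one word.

growing

lx = nx/n0 = nx/800: 1, 0.57, 0.38, 0.22, 0.12, 0.08
R0 = Σ lx·mx = 0 + 0 + 0.532 + 0.616 + 0.396 + 0.344 = 1.888
R0 > 1, so the population is growing.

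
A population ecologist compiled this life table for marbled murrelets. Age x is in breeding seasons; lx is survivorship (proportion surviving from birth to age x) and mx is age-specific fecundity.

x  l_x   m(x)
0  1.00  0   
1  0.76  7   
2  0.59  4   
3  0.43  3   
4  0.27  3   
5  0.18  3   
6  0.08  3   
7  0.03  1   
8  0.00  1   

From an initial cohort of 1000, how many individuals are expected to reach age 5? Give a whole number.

Expected survivors = N0 · l_5 = 1000 × 0.18 = 180 → 180

180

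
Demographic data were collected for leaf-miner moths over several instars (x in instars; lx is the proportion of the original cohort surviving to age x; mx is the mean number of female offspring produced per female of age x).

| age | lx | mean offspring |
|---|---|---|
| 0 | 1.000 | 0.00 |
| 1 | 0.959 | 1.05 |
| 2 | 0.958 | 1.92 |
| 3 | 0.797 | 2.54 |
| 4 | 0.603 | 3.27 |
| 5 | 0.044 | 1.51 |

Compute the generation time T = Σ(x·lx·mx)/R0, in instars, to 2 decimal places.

2.75

lx·mx: 0, 1.00695, 1.83936, 2.02438, 1.97181, 0.06644 → R0 = 6.90894
x·lx·mx: 0, 1.00695, 3.67872, 6.07314, 7.88724, 0.3322 → Σ = 18.97825
T = 18.97825 / 6.90894 = 2.746912… → 2.75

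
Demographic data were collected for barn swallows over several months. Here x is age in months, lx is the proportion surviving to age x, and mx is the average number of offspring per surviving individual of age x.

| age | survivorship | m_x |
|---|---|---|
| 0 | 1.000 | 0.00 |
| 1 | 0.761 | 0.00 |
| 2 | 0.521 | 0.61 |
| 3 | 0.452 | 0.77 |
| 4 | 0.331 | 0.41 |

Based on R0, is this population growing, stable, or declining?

declining

R0 = Σ lx·mx = 0 + 0 + 0.31781 + 0.34804 + 0.13571 = 0.80156
R0 < 1, so the population is declining.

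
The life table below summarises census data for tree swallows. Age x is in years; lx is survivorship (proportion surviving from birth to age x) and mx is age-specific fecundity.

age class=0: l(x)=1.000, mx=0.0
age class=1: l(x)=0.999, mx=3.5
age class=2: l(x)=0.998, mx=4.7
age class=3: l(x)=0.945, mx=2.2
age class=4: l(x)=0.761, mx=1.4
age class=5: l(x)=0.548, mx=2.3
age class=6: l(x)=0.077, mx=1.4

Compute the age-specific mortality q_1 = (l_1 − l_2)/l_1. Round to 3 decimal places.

0.001

q_1 = (l_1 − l_2) / l_1 = (0.999 − 0.998) / 0.999
     = 0.001 / 0.999 = 0.001001… → 0.001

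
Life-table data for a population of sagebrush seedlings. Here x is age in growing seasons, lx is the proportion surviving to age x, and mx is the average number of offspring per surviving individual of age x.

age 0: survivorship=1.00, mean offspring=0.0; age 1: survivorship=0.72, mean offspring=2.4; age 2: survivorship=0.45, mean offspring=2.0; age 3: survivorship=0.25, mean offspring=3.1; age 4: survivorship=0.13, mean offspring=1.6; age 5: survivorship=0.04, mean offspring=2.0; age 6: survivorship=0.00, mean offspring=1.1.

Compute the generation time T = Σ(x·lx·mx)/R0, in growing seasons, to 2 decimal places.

1.92

lx·mx: 0, 1.728, 0.9, 0.775, 0.208, 0.08, 0 → R0 = 3.691
x·lx·mx: 0, 1.728, 1.8, 2.325, 0.832, 0.4, 0 → Σ = 7.085
T = 7.085 / 3.691 = 1.919534… → 1.92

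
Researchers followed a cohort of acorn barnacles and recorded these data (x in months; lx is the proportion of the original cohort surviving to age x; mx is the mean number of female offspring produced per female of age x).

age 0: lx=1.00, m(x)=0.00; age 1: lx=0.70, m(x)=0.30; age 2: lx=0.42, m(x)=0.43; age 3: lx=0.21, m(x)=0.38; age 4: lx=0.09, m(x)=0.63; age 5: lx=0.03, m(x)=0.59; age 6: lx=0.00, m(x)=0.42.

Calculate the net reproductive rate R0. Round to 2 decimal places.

lx·mx by age: 0, 0.21, 0.1806, 0.0798, 0.0567, 0.0177, 0
R0 = Σ lx·mx = 0.5448 → 0.54

0.54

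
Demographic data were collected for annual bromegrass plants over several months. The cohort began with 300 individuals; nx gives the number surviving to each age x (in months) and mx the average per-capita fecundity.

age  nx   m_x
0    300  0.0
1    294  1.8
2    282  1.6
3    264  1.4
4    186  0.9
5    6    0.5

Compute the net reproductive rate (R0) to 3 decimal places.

5.068

lx = nx/n0 = nx/300: 1, 0.98, 0.94, 0.88, 0.62, 0.02
lx·mx by age: 0, 1.764, 1.504, 1.232, 0.558, 0.01
R0 = Σ lx·mx = 5.068 → 5.068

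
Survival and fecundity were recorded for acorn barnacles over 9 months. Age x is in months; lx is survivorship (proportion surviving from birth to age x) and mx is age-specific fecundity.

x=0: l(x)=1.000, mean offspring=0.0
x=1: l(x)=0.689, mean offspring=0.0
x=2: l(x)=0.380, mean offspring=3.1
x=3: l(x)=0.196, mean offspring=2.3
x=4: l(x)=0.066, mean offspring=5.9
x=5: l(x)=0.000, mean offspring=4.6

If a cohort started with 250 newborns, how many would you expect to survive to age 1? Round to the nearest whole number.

172

Expected survivors = N0 · l_1 = 250 × 0.689 = 172.25 → 172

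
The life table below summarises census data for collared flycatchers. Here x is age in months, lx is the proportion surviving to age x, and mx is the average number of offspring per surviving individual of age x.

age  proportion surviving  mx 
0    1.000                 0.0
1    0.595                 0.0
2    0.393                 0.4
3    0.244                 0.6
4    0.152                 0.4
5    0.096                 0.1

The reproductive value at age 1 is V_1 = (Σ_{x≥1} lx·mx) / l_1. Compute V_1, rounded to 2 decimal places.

0.63

lx·mx for x ≥ 1: 0, 0.1572, 0.1464, 0.0608, 0.0096 → sum = 0.374
V_1 = 0.374 / l_1 = 0.374 / 0.595 = 0.628571… → 0.63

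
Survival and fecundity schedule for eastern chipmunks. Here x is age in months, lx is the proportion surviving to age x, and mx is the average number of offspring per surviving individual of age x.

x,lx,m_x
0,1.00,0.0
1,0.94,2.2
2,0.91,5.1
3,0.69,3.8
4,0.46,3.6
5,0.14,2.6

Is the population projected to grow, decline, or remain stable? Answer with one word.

growing

R0 = Σ lx·mx = 0 + 2.068 + 4.641 + 2.622 + 1.656 + 0.364 = 11.351
R0 > 1, so the population is growing.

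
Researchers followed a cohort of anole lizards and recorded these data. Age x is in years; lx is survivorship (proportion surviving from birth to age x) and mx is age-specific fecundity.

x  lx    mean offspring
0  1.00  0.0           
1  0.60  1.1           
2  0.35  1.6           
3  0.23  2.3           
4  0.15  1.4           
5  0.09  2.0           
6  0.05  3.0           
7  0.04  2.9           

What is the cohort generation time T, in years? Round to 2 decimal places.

lx·mx: 0, 0.66, 0.56, 0.529, 0.21, 0.18, 0.15, 0.116 → R0 = 2.405
x·lx·mx: 0, 0.66, 1.12, 1.587, 0.84, 0.9, 0.9, 0.812 → Σ = 6.819
T = 6.819 / 2.405 = 2.835343… → 2.84

2.84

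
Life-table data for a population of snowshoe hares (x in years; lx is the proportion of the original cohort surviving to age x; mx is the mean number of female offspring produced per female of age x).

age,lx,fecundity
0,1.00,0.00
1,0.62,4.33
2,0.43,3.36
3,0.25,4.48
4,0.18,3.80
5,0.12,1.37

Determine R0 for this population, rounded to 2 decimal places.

lx·mx by age: 0, 2.6846, 1.4448, 1.12, 0.684, 0.1644
R0 = Σ lx·mx = 6.0978 → 6.10

6.10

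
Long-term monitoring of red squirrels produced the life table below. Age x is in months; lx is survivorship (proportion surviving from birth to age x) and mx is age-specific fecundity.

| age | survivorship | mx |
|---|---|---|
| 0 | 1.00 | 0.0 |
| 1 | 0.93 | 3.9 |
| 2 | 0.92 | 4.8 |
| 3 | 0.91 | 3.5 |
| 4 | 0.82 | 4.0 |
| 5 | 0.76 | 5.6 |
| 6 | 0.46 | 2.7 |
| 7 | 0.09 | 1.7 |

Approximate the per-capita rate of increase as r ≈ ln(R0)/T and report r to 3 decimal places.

0.932

R0 = Σ lx·mx = 0 + 3.627 + 4.416 + 3.185 + 3.28 + 4.256 + 1.242 + 0.153 = 20.159
Σ x·lx·mx = 64.937; T = 64.937/20.159 = 3.22124…
r ≈ ln(R0)/T = ln(20.159)/3.22124… = 0.93245… → 0.932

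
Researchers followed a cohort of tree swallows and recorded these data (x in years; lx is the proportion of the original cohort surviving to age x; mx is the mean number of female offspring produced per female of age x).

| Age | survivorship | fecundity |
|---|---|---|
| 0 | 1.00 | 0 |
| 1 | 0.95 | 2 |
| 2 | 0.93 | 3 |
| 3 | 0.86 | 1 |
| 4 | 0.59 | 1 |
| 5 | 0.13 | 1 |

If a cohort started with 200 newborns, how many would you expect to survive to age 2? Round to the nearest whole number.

186

Expected survivors = N0 · l_2 = 200 × 0.93 = 186 → 186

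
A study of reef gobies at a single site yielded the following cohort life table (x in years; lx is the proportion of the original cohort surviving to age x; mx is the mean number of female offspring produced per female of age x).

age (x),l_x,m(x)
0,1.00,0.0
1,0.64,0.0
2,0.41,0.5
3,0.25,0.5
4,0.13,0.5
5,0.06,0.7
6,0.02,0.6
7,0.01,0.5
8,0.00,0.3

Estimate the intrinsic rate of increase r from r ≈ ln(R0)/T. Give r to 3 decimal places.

-0.263

R0 = Σ lx·mx = 0 + 0 + 0.205 + 0.125 + 0.065 + 0.042 + 0.012 + 0.005 + 0 = 0.454
Σ x·lx·mx = 1.362; T = 1.362/0.454 = 3
r ≈ ln(R0)/T = ln(0.454)/3 = -0.26322… → -0.263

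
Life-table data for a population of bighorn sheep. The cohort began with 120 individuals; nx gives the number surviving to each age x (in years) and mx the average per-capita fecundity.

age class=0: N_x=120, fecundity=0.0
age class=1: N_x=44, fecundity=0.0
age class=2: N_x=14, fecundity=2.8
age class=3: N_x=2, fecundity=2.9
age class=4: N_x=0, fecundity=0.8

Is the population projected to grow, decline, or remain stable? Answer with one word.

lx = nx/n0 = nx/120: 1, 0.36667…, 0.11667…, 0.01667…, 0
R0 = Σ lx·mx = 0 + 0 + 0.326667… + 0.048333… + 0 = 0.375…
R0 < 1, so the population is declining.

declining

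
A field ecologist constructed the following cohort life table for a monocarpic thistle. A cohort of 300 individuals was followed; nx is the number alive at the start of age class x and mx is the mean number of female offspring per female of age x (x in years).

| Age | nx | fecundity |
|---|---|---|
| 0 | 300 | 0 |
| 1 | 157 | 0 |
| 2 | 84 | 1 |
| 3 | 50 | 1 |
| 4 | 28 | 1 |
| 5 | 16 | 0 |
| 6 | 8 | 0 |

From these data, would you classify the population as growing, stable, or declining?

lx = nx/n0 = nx/300: 1, 0.52333…, 0.28, 0.16667…, 0.09333…, 0.05333…, 0.02667…
R0 = Σ lx·mx = 0 + 0 + 0.28 + 0.166667… + 0.093333… + 0 + 0 = 0.54…
R0 < 1, so the population is declining.

declining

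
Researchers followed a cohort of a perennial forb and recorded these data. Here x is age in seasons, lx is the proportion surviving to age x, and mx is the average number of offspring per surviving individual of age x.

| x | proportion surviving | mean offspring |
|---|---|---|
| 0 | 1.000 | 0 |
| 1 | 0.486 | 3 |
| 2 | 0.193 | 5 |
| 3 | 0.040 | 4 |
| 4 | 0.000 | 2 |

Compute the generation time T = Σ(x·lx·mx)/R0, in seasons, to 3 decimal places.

lx·mx: 0, 1.458, 0.965, 0.16, 0 → R0 = 2.583
x·lx·mx: 0, 1.458, 1.93, 0.48, 0 → Σ = 3.868
T = 3.868 / 2.583 = 1.497484… → 1.497

1.497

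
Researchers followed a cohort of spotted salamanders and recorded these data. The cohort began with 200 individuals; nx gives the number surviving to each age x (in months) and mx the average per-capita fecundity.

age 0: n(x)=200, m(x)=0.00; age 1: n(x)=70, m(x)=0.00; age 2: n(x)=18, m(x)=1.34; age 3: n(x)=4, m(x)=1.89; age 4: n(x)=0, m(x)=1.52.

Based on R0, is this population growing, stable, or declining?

declining

lx = nx/n0 = nx/200: 1, 0.35, 0.09, 0.02, 0
R0 = Σ lx·mx = 0 + 0 + 0.1206 + 0.0378 + 0 = 0.1584
R0 < 1, so the population is declining.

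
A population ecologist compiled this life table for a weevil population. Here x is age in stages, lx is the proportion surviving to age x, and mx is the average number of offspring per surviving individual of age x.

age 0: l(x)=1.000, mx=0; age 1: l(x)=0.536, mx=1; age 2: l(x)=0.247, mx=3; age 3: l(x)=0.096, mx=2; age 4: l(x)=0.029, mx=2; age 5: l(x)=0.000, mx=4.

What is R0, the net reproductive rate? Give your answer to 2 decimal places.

1.53

lx·mx by age: 0, 0.536, 0.741, 0.192, 0.058, 0
R0 = Σ lx·mx = 1.527 → 1.53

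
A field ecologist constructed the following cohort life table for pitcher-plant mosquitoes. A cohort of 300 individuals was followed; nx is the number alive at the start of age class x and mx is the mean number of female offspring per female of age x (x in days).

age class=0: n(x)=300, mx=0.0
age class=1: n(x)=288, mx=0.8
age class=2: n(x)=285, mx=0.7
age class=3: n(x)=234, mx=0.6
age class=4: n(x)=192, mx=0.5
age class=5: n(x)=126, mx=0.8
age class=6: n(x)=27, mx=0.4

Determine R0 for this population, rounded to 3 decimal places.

lx = nx/n0 = nx/300: 1, 0.96, 0.95, 0.78, 0.64, 0.42, 0.09
lx·mx by age: 0, 0.768, 0.665, 0.468, 0.32, 0.336, 0.036
R0 = Σ lx·mx = 2.593 → 2.593

2.593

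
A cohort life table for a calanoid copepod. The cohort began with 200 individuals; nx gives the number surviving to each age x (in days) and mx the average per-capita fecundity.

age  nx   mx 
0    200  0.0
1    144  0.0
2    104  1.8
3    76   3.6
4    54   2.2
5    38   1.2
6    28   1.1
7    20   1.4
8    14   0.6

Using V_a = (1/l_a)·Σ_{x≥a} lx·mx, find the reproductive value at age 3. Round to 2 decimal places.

6.65

lx = nx/n0 = nx/200: 1, 0.72, 0.52, 0.38, 0.27, 0.19, 0.14, 0.1, 0.07
lx·mx for x ≥ 3: 1.368, 0.594, 0.228, 0.154, 0.14, 0.042 → sum = 2.526
V_3 = 2.526 / l_3 = 2.526 / 0.38 = 6.647368… → 6.65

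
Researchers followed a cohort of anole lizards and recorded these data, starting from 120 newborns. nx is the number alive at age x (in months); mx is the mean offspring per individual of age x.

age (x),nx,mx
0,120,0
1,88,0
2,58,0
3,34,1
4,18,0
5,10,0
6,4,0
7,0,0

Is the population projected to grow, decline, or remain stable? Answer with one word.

declining

lx = nx/n0 = nx/120: 1, 0.73333…, 0.48333…, 0.28333…, 0.15, 0.08333…, 0.03333…, 0
R0 = Σ lx·mx = 0 + 0 + 0 + 0.283333… + 0 + 0 + 0 + 0 = 0.283333…
R0 < 1, so the population is declining.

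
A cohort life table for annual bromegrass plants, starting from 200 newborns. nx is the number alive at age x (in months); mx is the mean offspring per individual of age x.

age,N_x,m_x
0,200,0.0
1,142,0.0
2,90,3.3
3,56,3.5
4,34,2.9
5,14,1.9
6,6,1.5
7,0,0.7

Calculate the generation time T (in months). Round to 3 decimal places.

lx = nx/n0 = nx/200: 1, 0.71, 0.45, 0.28, 0.17, 0.07, 0.03, 0
lx·mx: 0, 0, 1.485, 0.98, 0.493, 0.133, 0.045, 0 → R0 = 3.136
x·lx·mx: 0, 0, 2.97, 2.94, 1.972, 0.665, 0.27, 0 → Σ = 8.817
T = 8.817 / 3.136 = 2.811543… → 2.812

2.812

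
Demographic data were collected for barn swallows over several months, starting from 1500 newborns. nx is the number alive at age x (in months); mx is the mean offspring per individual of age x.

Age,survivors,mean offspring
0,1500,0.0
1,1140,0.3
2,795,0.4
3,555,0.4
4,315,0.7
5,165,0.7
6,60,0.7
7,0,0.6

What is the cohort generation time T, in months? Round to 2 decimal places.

lx = nx/n0 = nx/1500: 1, 0.76, 0.53, 0.37, 0.21, 0.11, 0.04, 0
lx·mx: 0, 0.228, 0.212, 0.148, 0.147, 0.077, 0.028, 0 → R0 = 0.84
x·lx·mx: 0, 0.228, 0.424, 0.444, 0.588, 0.385, 0.168, 0 → Σ = 2.237
T = 2.237 / 0.84 = 2.663095… → 2.66

2.66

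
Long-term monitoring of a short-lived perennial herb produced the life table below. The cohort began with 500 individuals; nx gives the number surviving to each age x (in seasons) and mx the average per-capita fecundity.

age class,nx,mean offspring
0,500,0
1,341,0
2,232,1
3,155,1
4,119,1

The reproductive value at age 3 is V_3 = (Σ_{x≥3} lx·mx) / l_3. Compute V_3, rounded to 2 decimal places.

lx = nx/n0 = nx/500: 1, 0.682, 0.464, 0.31, 0.238
lx·mx for x ≥ 3: 0.31, 0.238 → sum = 0.548
V_3 = 0.548 / l_3 = 0.548 / 0.31 = 1.767742… → 1.77

1.77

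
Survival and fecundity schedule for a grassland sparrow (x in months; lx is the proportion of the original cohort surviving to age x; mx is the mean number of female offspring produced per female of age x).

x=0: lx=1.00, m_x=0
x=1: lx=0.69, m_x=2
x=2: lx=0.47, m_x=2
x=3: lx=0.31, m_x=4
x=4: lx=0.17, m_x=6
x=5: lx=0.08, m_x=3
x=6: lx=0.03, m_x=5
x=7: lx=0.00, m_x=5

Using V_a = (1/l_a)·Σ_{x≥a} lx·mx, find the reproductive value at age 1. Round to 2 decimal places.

lx·mx for x ≥ 1: 1.38, 0.94, 1.24, 1.02, 0.24, 0.15, 0 → sum = 4.97
V_1 = 4.97 / l_1 = 4.97 / 0.69 = 7.202899… → 7.20

7.20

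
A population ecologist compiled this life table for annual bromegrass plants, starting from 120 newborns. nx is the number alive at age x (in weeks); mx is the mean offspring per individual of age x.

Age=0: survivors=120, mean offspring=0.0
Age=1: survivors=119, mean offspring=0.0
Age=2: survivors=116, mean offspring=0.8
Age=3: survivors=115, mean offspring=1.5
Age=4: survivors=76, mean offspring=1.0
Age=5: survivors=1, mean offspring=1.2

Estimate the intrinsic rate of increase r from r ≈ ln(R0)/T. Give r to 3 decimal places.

0.355

lx = nx/n0 = nx/120: 1, 0.99167…, 0.96667…, 0.95833…, 0.63333…, 0.00833…
R0 = Σ lx·mx = 0 + 0 + 0.77333… + 1.4375… + 0.63333… + 0.01… = 2.854167…
Σ x·lx·mx = 8.4425…; T = 8.4425…/2.854167… = 2.95796…
r ≈ ln(R0)/T = ln(2.854167…)/2.95796… = 0.35456… → 0.355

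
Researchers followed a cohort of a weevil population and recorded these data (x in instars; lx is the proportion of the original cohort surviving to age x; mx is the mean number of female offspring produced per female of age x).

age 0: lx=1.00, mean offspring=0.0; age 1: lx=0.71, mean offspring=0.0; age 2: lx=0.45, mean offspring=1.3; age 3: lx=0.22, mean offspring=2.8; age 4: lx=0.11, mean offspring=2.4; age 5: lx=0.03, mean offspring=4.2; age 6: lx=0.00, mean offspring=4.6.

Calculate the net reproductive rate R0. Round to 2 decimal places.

1.59

lx·mx by age: 0, 0, 0.585, 0.616, 0.264, 0.126, 0
R0 = Σ lx·mx = 1.591 → 1.59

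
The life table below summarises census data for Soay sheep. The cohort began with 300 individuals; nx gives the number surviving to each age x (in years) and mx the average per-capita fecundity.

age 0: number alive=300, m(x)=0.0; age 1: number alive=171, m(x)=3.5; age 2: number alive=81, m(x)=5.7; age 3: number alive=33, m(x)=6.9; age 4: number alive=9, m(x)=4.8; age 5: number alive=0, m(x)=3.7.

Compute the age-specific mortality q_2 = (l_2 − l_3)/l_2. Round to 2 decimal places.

lx = nx/n0 = nx/300: 1, 0.57, 0.27, 0.11, 0.03, 0
q_2 = (l_2 − l_3) / l_2 = (0.27 − 0.11) / 0.27
     = 0.16 / 0.27 = 0.592593… → 0.59

0.59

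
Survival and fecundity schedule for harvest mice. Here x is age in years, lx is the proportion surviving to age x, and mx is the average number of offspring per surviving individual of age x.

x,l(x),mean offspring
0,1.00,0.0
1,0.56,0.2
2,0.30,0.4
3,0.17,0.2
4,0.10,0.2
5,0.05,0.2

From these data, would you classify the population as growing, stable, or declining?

R0 = Σ lx·mx = 0 + 0.112 + 0.12 + 0.034 + 0.02 + 0.01 = 0.296
R0 < 1, so the population is declining.

declining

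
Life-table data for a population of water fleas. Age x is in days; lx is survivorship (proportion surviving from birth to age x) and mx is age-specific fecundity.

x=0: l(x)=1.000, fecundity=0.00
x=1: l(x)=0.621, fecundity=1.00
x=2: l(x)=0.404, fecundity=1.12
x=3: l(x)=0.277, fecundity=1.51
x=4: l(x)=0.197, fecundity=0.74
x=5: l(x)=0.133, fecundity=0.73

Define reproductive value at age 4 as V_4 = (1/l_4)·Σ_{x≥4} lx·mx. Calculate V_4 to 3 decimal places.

1.233

lx·mx for x ≥ 4: 0.14578, 0.09709 → sum = 0.24287
V_4 = 0.24287 / l_4 = 0.24287 / 0.197 = 1.232843… → 1.233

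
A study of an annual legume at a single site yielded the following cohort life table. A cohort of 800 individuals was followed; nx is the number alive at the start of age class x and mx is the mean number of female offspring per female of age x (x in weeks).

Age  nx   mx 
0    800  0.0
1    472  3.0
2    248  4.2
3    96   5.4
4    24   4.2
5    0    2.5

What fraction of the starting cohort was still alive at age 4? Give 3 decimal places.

l_4 = n_4/n_0 = 24/800 = 0.03 → 0.030

0.030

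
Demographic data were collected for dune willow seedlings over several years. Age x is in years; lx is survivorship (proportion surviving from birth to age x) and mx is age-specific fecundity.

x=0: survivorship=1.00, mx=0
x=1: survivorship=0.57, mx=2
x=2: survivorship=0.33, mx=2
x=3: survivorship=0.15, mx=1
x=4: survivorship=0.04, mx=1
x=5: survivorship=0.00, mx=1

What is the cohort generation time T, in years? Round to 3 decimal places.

lx·mx: 0, 1.14, 0.66, 0.15, 0.04, 0 → R0 = 1.99
x·lx·mx: 0, 1.14, 1.32, 0.45, 0.16, 0 → Σ = 3.07
T = 3.07 / 1.99 = 1.542714… → 1.543

1.543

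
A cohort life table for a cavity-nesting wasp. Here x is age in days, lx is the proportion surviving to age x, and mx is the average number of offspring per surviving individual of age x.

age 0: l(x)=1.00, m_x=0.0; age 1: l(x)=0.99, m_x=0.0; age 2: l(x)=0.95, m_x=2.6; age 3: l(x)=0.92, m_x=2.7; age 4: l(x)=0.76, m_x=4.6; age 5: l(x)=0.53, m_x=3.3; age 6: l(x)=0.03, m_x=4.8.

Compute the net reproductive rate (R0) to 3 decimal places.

lx·mx by age: 0, 0, 2.47, 2.484, 3.496, 1.749, 0.144
R0 = Σ lx·mx = 10.343 → 10.343

10.343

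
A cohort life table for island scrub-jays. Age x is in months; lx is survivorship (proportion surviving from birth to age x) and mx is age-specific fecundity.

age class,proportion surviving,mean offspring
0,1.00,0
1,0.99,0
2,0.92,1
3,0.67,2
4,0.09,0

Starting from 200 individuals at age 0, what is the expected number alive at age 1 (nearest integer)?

198

Expected survivors = N0 · l_1 = 200 × 0.99 = 198 → 198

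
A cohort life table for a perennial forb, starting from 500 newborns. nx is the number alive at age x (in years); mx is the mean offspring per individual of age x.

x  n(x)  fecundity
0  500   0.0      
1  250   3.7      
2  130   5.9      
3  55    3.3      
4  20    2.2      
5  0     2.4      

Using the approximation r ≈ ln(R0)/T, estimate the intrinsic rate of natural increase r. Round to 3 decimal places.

0.811

lx = nx/n0 = nx/500: 1, 0.5, 0.26, 0.11, 0.04, 0
R0 = Σ lx·mx = 0 + 1.85 + 1.534 + 0.363 + 0.088 + 0 = 3.835
Σ x·lx·mx = 6.359; T = 6.359/3.835 = 1.65815…
r ≈ ln(R0)/T = ln(3.835)/1.65815… = 0.81064… → 0.811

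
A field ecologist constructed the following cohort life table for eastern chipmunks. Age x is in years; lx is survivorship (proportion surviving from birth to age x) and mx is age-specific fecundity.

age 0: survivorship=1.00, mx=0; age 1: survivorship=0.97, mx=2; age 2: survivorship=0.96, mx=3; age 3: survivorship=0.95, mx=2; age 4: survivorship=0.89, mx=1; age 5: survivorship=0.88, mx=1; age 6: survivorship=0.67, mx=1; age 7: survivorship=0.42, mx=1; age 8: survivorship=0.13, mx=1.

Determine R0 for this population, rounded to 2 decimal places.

9.71

lx·mx by age: 0, 1.94, 2.88, 1.9, 0.89, 0.88, 0.67, 0.42, 0.13
R0 = Σ lx·mx = 9.71 → 9.71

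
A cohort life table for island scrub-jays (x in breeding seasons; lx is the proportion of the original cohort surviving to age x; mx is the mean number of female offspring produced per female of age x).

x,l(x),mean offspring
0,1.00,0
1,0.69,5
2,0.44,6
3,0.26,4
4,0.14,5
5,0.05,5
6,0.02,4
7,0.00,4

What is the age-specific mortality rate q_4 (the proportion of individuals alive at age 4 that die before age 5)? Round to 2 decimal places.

q_4 = (l_4 − l_5) / l_4 = (0.14 − 0.05) / 0.14
     = 0.09 / 0.14 = 0.642857… → 0.64

0.64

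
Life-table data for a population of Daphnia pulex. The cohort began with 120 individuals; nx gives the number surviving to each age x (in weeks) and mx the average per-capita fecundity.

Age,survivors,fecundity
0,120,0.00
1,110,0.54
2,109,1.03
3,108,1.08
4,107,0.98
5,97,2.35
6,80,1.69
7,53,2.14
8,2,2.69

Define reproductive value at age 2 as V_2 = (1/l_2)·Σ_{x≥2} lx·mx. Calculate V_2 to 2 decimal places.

lx = nx/n0 = nx/120: 1, 0.91667…, 0.90833…, 0.9, 0.89167…, 0.80833…, 0.66667…, 0.44167…, 0.01667…
lx·mx for x ≥ 2: 0.935583…, 0.972, 0.873833…, 1.899583…, 1.126667…, 0.945167…, 0.044833… → sum = 6.797667…
V_2 = 6.797667… / l_2 = 6.797667… / 0.908333… = 7.48367… → 7.48

7.48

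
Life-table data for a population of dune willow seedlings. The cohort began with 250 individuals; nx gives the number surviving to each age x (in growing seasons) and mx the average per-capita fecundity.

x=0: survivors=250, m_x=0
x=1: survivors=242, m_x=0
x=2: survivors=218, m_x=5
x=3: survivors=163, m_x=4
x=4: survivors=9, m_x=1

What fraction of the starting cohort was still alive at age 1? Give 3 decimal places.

0.968

l_1 = n_1/n_0 = 242/250 = 0.968 → 0.968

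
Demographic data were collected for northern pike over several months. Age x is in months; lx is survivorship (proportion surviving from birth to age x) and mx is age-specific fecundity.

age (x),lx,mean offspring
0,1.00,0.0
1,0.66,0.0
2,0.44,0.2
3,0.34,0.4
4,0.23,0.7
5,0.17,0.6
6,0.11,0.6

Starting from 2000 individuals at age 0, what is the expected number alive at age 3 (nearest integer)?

680

Expected survivors = N0 · l_3 = 2000 × 0.34 = 680 → 680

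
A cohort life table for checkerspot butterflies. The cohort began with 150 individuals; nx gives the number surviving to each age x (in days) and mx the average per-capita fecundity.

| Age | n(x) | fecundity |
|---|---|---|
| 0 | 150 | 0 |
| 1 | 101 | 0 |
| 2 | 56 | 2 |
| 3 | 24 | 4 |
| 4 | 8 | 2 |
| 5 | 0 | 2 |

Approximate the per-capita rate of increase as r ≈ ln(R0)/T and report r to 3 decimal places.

lx = nx/n0 = nx/150: 1, 0.67333…, 0.37333…, 0.16, 0.05333…, 0
R0 = Σ lx·mx = 0 + 0 + 0.74667… + 0.64 + 0.10667… + 0 = 1.493333…
Σ x·lx·mx = 3.84…; T = 3.84…/1.493333… = 2.57143…
r ≈ ln(R0)/T = ln(1.493333…)/2.57143… = 0.15595… → 0.156

0.156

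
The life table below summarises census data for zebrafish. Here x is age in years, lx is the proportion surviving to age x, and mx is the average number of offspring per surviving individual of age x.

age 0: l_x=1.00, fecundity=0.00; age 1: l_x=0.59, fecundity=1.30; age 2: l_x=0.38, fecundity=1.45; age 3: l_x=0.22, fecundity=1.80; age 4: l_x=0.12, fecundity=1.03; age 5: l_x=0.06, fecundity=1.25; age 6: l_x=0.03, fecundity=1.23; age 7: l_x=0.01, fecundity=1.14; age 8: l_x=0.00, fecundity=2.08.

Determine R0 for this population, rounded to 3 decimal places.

lx·mx by age: 0, 0.767, 0.551, 0.396, 0.1236, 0.075, 0.0369, 0.0114, 0
R0 = Σ lx·mx = 1.9609 → 1.961

1.961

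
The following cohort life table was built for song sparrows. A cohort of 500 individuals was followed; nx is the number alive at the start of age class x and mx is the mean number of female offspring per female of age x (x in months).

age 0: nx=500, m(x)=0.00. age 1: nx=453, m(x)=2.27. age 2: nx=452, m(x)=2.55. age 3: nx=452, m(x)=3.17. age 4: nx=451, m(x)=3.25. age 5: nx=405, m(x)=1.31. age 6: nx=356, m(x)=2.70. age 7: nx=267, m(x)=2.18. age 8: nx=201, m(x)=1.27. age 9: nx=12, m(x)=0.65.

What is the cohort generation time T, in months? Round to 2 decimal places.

lx = nx/n0 = nx/500: 1, 0.906, 0.904, 0.904, 0.902, 0.81, 0.712, 0.534, 0.402, 0.024
lx·mx: 0, 2.05662, 2.3052, 2.86568, 2.9315, 1.0611, 1.9224, 1.16412, 0.51054, 0.0156 → R0 = 14.83276
x·lx·mx: 0, 2.05662, 4.6104, 8.59704, 11.726, 5.3055, 11.5344, 8.14884, 4.08432, 0.1404 → Σ = 56.20352
T = 56.20352 / 14.83276 = 3.789148… → 3.79

3.79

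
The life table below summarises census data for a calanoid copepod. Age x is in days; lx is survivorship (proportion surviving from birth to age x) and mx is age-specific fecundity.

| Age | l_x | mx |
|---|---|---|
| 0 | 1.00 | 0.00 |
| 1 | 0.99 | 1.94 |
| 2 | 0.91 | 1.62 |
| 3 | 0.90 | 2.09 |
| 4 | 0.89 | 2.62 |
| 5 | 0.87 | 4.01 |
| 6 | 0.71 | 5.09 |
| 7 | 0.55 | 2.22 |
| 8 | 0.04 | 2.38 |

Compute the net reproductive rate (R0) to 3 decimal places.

16.026

lx·mx by age: 0, 1.9206, 1.4742, 1.881, 2.3318, 3.4887, 3.6139, 1.221, 0.0952
R0 = Σ lx·mx = 16.0264 → 16.026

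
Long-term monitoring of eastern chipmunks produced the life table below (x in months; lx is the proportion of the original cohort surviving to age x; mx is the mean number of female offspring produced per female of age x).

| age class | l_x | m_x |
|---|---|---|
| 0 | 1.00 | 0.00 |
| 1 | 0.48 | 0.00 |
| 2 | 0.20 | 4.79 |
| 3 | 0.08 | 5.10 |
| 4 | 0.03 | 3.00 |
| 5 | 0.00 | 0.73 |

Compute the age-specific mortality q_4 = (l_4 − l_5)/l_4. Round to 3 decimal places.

1.000

q_4 = (l_4 − l_5) / l_4 = (0.03 − 0) / 0.03
     = 0.03 / 0.03 = 1 → 1.000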